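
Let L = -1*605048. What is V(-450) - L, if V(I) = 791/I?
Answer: 272270809/450 ≈ 6.0505e+5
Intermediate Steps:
L = -605048
V(-450) - L = 791/(-450) - 1*(-605048) = 791*(-1/450) + 605048 = -791/450 + 605048 = 272270809/450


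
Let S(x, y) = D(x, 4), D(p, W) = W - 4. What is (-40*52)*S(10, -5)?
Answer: 0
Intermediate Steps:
D(p, W) = -4 + W
S(x, y) = 0 (S(x, y) = -4 + 4 = 0)
(-40*52)*S(10, -5) = -40*52*0 = -2080*0 = 0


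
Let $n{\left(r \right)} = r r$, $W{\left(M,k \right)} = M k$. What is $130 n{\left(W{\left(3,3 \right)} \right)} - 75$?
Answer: $10455$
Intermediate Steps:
$n{\left(r \right)} = r^{2}$
$130 n{\left(W{\left(3,3 \right)} \right)} - 75 = 130 \left(3 \cdot 3\right)^{2} - 75 = 130 \cdot 9^{2} - 75 = 130 \cdot 81 - 75 = 10530 - 75 = 10455$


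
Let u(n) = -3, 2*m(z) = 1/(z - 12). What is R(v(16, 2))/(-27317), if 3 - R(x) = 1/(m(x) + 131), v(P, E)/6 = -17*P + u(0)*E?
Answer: -1317117/12023823403 ≈ -0.00010954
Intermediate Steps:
m(z) = 1/(2*(-12 + z)) (m(z) = 1/(2*(z - 12)) = 1/(2*(-12 + z)))
v(P, E) = -102*P - 18*E (v(P, E) = 6*(-17*P - 3*E) = -102*P - 18*E)
R(x) = 3 - 1/(131 + 1/(2*(-12 + x))) (R(x) = 3 - 1/(1/(2*(-12 + x)) + 131) = 3 - 1/(131 + 1/(2*(-12 + x))))
R(v(16, 2))/(-27317) = ((-9405 + 784*(-102*16 - 18*2))/(-3143 + 262*(-102*16 - 18*2)))/(-27317) = ((-9405 + 784*(-1632 - 36))/(-3143 + 262*(-1632 - 36)))*(-1/27317) = ((-9405 + 784*(-1668))/(-3143 + 262*(-1668)))*(-1/27317) = ((-9405 - 1307712)/(-3143 - 437016))*(-1/27317) = (-1317117/(-440159))*(-1/27317) = -1/440159*(-1317117)*(-1/27317) = (1317117/440159)*(-1/27317) = -1317117/12023823403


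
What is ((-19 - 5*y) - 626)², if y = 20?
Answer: 555025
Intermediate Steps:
((-19 - 5*y) - 626)² = ((-19 - 5*20) - 626)² = ((-19 - 100) - 626)² = (-119 - 626)² = (-745)² = 555025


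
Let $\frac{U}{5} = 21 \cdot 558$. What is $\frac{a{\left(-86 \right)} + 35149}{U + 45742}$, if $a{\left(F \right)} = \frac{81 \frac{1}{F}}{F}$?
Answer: $\frac{259962085}{771639472} \approx 0.3369$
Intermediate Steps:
$a{\left(F \right)} = \frac{81}{F^{2}}$
$U = 58590$ ($U = 5 \cdot 21 \cdot 558 = 5 \cdot 11718 = 58590$)
$\frac{a{\left(-86 \right)} + 35149}{U + 45742} = \frac{\frac{81}{7396} + 35149}{58590 + 45742} = \frac{81 \cdot \frac{1}{7396} + 35149}{104332} = \left(\frac{81}{7396} + 35149\right) \frac{1}{104332} = \frac{259962085}{7396} \cdot \frac{1}{104332} = \frac{259962085}{771639472}$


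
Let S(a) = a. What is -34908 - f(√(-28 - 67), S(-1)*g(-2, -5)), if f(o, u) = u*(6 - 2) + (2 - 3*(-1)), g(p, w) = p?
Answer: -34921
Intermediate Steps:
f(o, u) = 5 + 4*u (f(o, u) = u*4 + (2 + 3) = 4*u + 5 = 5 + 4*u)
-34908 - f(√(-28 - 67), S(-1)*g(-2, -5)) = -34908 - (5 + 4*(-1*(-2))) = -34908 - (5 + 4*2) = -34908 - (5 + 8) = -34908 - 1*13 = -34908 - 13 = -34921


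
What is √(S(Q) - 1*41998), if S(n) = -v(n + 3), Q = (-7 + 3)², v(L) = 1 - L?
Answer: 2*I*√10495 ≈ 204.89*I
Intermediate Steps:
Q = 16 (Q = (-4)² = 16)
S(n) = 2 + n (S(n) = -(1 - (n + 3)) = -(1 - (3 + n)) = -(1 + (-3 - n)) = -(-2 - n) = 2 + n)
√(S(Q) - 1*41998) = √((2 + 16) - 1*41998) = √(18 - 41998) = √(-41980) = 2*I*√10495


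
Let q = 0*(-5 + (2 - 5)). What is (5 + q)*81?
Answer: 405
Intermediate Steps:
q = 0 (q = 0*(-5 - 3) = 0*(-8) = 0)
(5 + q)*81 = (5 + 0)*81 = 5*81 = 405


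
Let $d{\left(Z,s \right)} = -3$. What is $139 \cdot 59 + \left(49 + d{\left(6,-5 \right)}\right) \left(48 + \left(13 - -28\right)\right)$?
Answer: $12295$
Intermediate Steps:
$139 \cdot 59 + \left(49 + d{\left(6,-5 \right)}\right) \left(48 + \left(13 - -28\right)\right) = 139 \cdot 59 + \left(49 - 3\right) \left(48 + \left(13 - -28\right)\right) = 8201 + 46 \left(48 + \left(13 + 28\right)\right) = 8201 + 46 \left(48 + 41\right) = 8201 + 46 \cdot 89 = 8201 + 4094 = 12295$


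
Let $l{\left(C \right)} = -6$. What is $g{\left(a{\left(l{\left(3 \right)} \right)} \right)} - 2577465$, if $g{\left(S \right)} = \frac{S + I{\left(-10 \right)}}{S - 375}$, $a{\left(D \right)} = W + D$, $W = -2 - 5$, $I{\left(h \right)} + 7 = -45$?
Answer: $- \frac{1000056355}{388} \approx -2.5775 \cdot 10^{6}$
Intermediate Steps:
$I{\left(h \right)} = -52$ ($I{\left(h \right)} = -7 - 45 = -52$)
$W = -7$ ($W = -2 - 5 = -7$)
$a{\left(D \right)} = -7 + D$
$g{\left(S \right)} = \frac{-52 + S}{-375 + S}$ ($g{\left(S \right)} = \frac{S - 52}{S - 375} = \frac{-52 + S}{-375 + S}$)
$g{\left(a{\left(l{\left(3 \right)} \right)} \right)} - 2577465 = \frac{-52 - 13}{-375 - 13} - 2577465 = \frac{1}{-388} \left(-65\right) - 2577465 = \left(- \frac{1}{388}\right) \left(-65\right) - 2577465 = \frac{65}{388} - 2577465 = - \frac{1000056355}{388}$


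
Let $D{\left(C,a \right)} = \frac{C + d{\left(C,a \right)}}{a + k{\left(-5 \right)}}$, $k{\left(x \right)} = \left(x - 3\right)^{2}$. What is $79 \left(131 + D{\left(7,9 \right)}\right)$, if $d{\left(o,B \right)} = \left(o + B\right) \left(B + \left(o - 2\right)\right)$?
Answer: $\frac{773726}{73} \approx 10599.0$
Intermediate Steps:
$d{\left(o,B \right)} = \left(B + o\right) \left(-2 + B + o\right)$ ($d{\left(o,B \right)} = \left(B + o\right) \left(B + \left(-2 + o\right)\right) = \left(B + o\right) \left(-2 + B + o\right)$)
$k{\left(x \right)} = \left(-3 + x\right)^{2}$
$D{\left(C,a \right)} = \frac{C^{2} + a^{2} - C - 2 a + 2 C a}{64 + a}$ ($D{\left(C,a \right)} = \frac{C + \left(a^{2} + C^{2} - 2 a - 2 C + 2 a C\right)}{a + \left(-3 - 5\right)^{2}} = \frac{C + \left(a^{2} + C^{2} - 2 a - 2 C + 2 C a\right)}{a + \left(-8\right)^{2}} = \frac{C + \left(C^{2} + a^{2} - 2 C - 2 a + 2 C a\right)}{a + 64} = \frac{C^{2} + a^{2} - C - 2 a + 2 C a}{64 + a}$)
$79 \left(131 + D{\left(7,9 \right)}\right) = 79 \left(131 + \frac{7^{2} + 9^{2} - 7 - 18 + 2 \cdot 7 \cdot 9}{64 + 9}\right) = 79 \left(131 + \frac{49 + 81 - 7 - 18 + 126}{73}\right) = 79 \left(131 + \frac{1}{73} \cdot 231\right) = 79 \left(131 + \frac{231}{73}\right) = 79 \cdot \frac{9794}{73} = \frac{773726}{73}$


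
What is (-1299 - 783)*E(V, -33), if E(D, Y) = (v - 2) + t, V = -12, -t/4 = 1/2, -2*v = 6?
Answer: 14574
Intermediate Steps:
v = -3 (v = -½*6 = -3)
t = -2 (t = -4/2 = -4*½ = -2)
E(D, Y) = -7 (E(D, Y) = (-3 - 2) - 2 = -5 - 2 = -7)
(-1299 - 783)*E(V, -33) = (-1299 - 783)*(-7) = -2082*(-7) = 14574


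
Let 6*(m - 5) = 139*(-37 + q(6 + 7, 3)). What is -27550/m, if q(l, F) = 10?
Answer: 55100/1241 ≈ 44.400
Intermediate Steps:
m = -1241/2 (m = 5 + (139*(-37 + 10))/6 = 5 + (139*(-27))/6 = 5 + (1/6)*(-3753) = 5 - 1251/2 = -1241/2 ≈ -620.50)
-27550/m = -27550/(-1241/2) = -27550*(-2/1241) = 55100/1241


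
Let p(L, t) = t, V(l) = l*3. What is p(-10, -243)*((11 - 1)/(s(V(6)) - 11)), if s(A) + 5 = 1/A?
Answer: 43740/287 ≈ 152.40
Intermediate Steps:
V(l) = 3*l
s(A) = -5 + 1/A
p(-10, -243)*((11 - 1)/(s(V(6)) - 11)) = -243*(11 - 1)/((-5 + 1/(3*6)) - 11) = -2430/((-5 + 1/18) - 11) = -2430/(-89/18 - 11) = -2430/(-287/18) = -2430*(-18)/287 = -243*(-180/287) = 43740/287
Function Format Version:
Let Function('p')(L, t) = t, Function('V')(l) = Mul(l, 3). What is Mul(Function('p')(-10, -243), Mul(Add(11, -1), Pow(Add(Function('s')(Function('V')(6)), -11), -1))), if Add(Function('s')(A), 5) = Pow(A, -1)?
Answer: Rational(43740, 287) ≈ 152.40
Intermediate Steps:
Function('V')(l) = Mul(3, l)
Function('s')(A) = Add(-5, Pow(A, -1))
Mul(Function('p')(-10, -243), Mul(Add(11, -1), Pow(Add(Function('s')(Function('V')(6)), -11), -1))) = Mul(-243, Mul(Add(11, -1), Pow(Add(Add(-5, Pow(Mul(3, 6), -1)), -11), -1))) = Mul(-243, Mul(10, Pow(Add(Add(-5, Pow(18, -1)), -11), -1))) = Mul(-243, Mul(10, Pow(Add(Add(-5, Rational(1, 18)), -11), -1))) = Mul(-243, Mul(10, Pow(Add(Rational(-89, 18), -11), -1))) = Mul(-243, Mul(10, Pow(Rational(-287, 18), -1))) = Mul(-243, Mul(10, Rational(-18, 287))) = Mul(-243, Rational(-180, 287)) = Rational(43740, 287)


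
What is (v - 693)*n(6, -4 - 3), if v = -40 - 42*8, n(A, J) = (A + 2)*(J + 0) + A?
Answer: 53450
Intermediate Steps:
n(A, J) = A + J*(2 + A) (n(A, J) = (2 + A)*J + A = J*(2 + A) + A = A + J*(2 + A))
v = -376 (v = -40 - 336 = -376)
(v - 693)*n(6, -4 - 3) = (-376 - 693)*(6 + 2*(-4 - 3) + 6*(-4 - 3)) = -1069*(6 + 2*(-7) + 6*(-7)) = -1069*(6 - 14 - 42) = -1069*(-50) = 53450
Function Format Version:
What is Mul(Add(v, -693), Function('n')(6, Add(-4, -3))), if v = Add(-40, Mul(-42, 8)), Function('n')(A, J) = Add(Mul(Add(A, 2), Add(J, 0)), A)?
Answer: 53450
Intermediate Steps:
Function('n')(A, J) = Add(A, Mul(J, Add(2, A))) (Function('n')(A, J) = Add(Mul(Add(2, A), J), A) = Add(Mul(J, Add(2, A)), A) = Add(A, Mul(J, Add(2, A))))
v = -376 (v = Add(-40, -336) = -376)
Mul(Add(v, -693), Function('n')(6, Add(-4, -3))) = Mul(Add(-376, -693), Add(6, Mul(2, Add(-4, -3)), Mul(6, Add(-4, -3)))) = Mul(-1069, Add(6, Mul(2, -7), Mul(6, -7))) = Mul(-1069, Add(6, -14, -42)) = Mul(-1069, -50) = 53450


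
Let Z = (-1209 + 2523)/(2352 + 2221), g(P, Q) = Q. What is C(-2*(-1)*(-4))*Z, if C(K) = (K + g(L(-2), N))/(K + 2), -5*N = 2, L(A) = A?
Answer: 9198/22865 ≈ 0.40227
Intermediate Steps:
N = -⅖ (N = -⅕*2 = -⅖ ≈ -0.40000)
Z = 1314/4573 ≈ 0.28734
C(K) = (-⅖ + K)/(2 + K) (C(K) = (K - ⅖)/(K + 2) = (-⅖ + K)/(2 + K))
C(-2*(-1)*(-4))*Z = ((-⅖ - 2*(-1)*(-4))/(2 - 2*(-1)*(-4)))*(1314/4573) = ((-⅖ + 2*(-4))/(2 + 2*(-4)))*(1314/4573) = ((-⅖ - 8)/(2 - 8))*(1314/4573) = (-42/5/(-6))*(1314/4573) = -⅙*(-42/5)*(1314/4573) = (7/5)*(1314/4573) = 9198/22865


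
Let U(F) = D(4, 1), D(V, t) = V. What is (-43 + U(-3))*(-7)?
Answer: 273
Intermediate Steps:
U(F) = 4
(-43 + U(-3))*(-7) = (-43 + 4)*(-7) = -39*(-7) = 273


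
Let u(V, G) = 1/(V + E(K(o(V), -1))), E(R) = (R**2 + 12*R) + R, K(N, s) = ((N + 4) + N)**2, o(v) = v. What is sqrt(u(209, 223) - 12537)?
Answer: 2*I*sqrt(3152801670658972500517439)/31716226357 ≈ 111.97*I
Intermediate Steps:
K(N, s) = (4 + 2*N)**2 (K(N, s) = ((4 + N) + N)**2 = (4 + 2*N)**2)
E(R) = R**2 + 13*R
u(V, G) = 1/(V + 4*(2 + V)**2*(13 + 4*(2 + V)**2)) (u(V, G) = 1/(V + (4*(2 + V)**2)*(13 + 4*(2 + V)**2)) = 1/(V + 4*(2 + V)**2*(13 + 4*(2 + V)**2)))
sqrt(u(209, 223) - 12537) = sqrt(1/(209 + 16*(2 + 209)**4 + 52*(2 + 209)**2) - 12537) = sqrt(1/(209 + 16*211**4 + 52*211**2) - 12537) = sqrt(1/(209 + 16*1982119441 + 52*44521) - 12537) = sqrt(1/(209 + 31713911056 + 2315092) - 12537) = sqrt(1/31716226357 - 12537) = sqrt(-397626329837708/31716226357) = 2*I*sqrt(3152801670658972500517439)/31716226357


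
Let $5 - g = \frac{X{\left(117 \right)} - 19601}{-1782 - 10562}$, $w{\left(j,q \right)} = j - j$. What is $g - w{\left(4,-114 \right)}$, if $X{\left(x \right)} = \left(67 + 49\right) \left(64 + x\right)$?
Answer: $\frac{63115}{12344} \approx 5.113$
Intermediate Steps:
$w{\left(j,q \right)} = 0$
$X{\left(x \right)} = 7424 + 116 x$ ($X{\left(x \right)} = 116 \left(64 + x\right) = 7424 + 116 x$)
$g = \frac{63115}{12344}$ ($g = 5 - \frac{\left(7424 + 116 \cdot 117\right) - 19601}{-1782 - 10562} = 5 - \frac{\left(7424 + 13572\right) - 19601}{-12344} = 5 - \left(20996 - 19601\right) \left(- \frac{1}{12344}\right) = 5 - 1395 \left(- \frac{1}{12344}\right) = 5 - - \frac{1395}{12344} = 5 + \frac{1395}{12344} = \frac{63115}{12344} \approx 5.113$)
$g - w{\left(4,-114 \right)} = \frac{63115}{12344} - 0 = \frac{63115}{12344} + 0 = \frac{63115}{12344}$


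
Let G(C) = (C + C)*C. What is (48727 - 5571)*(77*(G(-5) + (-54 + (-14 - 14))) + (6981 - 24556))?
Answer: -864803084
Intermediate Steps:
G(C) = 2*C² (G(C) = (2*C)*C = 2*C²)
(48727 - 5571)*(77*(G(-5) + (-54 + (-14 - 14))) + (6981 - 24556)) = (48727 - 5571)*(77*(2*(-5)² + (-54 + (-14 - 14))) + (6981 - 24556)) = 43156*(77*(2*25 + (-54 - 28)) - 17575) = 43156*(77*(50 - 82) - 17575) = 43156*(77*(-32) - 17575) = 43156*(-2464 - 17575) = 43156*(-20039) = -864803084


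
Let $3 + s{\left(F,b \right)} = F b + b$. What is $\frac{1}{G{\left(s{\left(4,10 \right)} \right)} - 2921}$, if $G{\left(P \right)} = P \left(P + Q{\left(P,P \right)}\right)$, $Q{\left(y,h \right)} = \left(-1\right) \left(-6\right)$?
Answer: $- \frac{1}{430} \approx -0.0023256$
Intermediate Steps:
$Q{\left(y,h \right)} = 6$
$s{\left(F,b \right)} = -3 + b + F b$ ($s{\left(F,b \right)} = -3 + \left(F b + b\right) = -3 + \left(b + F b\right) = -3 + b + F b$)
$G{\left(P \right)} = P \left(6 + P\right)$ ($G{\left(P \right)} = P \left(P + 6\right) = P \left(6 + P\right)$)
$\frac{1}{G{\left(s{\left(4,10 \right)} \right)} - 2921} = \frac{1}{\left(-3 + 10 + 4 \cdot 10\right) \left(6 + \left(-3 + 10 + 4 \cdot 10\right)\right) - 2921} = \frac{1}{\left(-3 + 10 + 40\right) \left(6 + \left(-3 + 10 + 40\right)\right) - 2921} = \frac{1}{47 \left(6 + 47\right) - 2921} = \frac{1}{47 \cdot 53 - 2921} = \frac{1}{2491 - 2921} = \frac{1}{-430} = - \frac{1}{430}$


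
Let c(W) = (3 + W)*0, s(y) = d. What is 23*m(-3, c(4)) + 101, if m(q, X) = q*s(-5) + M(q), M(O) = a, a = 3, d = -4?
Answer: 446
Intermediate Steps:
s(y) = -4
M(O) = 3
c(W) = 0
m(q, X) = 3 - 4*q (m(q, X) = q*(-4) + 3 = -4*q + 3 = 3 - 4*q)
23*m(-3, c(4)) + 101 = 23*(3 - 4*(-3)) + 101 = 23*(3 + 12) + 101 = 23*15 + 101 = 345 + 101 = 446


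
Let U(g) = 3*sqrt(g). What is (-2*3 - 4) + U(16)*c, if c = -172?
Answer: -2074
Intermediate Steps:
(-2*3 - 4) + U(16)*c = (-2*3 - 4) + (3*sqrt(16))*(-172) = (-6 - 4) + (3*4)*(-172) = -10 + 12*(-172) = -10 - 2064 = -2074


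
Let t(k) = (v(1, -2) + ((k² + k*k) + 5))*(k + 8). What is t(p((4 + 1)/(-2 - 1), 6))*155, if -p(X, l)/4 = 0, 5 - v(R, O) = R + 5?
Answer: 4960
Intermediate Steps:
v(R, O) = -R (v(R, O) = 5 - (R + 5) = 5 - (5 + R) = 5 + (-5 - R) = -R)
p(X, l) = 0 (p(X, l) = -4*0 = 0)
t(k) = (4 + 2*k²)*(8 + k) (t(k) = (-1*1 + ((k² + k*k) + 5))*(k + 8) = (-1 + ((k² + k²) + 5))*(8 + k) = (-1 + (2*k² + 5))*(8 + k) = (-1 + (5 + 2*k²))*(8 + k) = (4 + 2*k²)*(8 + k))
t(p((4 + 1)/(-2 - 1), 6))*155 = (32 + 2*0³ + 4*0 + 16*0²)*155 = (32 + 2*0 + 0 + 16*0)*155 = (32 + 0 + 0 + 0)*155 = 32*155 = 4960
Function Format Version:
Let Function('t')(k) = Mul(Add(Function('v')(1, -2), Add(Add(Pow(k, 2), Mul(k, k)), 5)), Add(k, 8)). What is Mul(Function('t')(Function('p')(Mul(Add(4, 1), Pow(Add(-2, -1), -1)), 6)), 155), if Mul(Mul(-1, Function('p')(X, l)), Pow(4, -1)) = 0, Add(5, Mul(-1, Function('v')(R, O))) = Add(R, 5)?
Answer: 4960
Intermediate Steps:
Function('v')(R, O) = Mul(-1, R) (Function('v')(R, O) = Add(5, Mul(-1, Add(R, 5))) = Add(5, Mul(-1, Add(5, R))) = Add(5, Add(-5, Mul(-1, R))) = Mul(-1, R))
Function('p')(X, l) = 0 (Function('p')(X, l) = Mul(-4, 0) = 0)
Function('t')(k) = Mul(Add(4, Mul(2, Pow(k, 2))), Add(8, k)) (Function('t')(k) = Mul(Add(Mul(-1, 1), Add(Add(Pow(k, 2), Mul(k, k)), 5)), Add(k, 8)) = Mul(Add(-1, Add(Add(Pow(k, 2), Pow(k, 2)), 5)), Add(8, k)) = Mul(Add(-1, Add(Mul(2, Pow(k, 2)), 5)), Add(8, k)) = Mul(Add(-1, Add(5, Mul(2, Pow(k, 2)))), Add(8, k)) = Mul(Add(4, Mul(2, Pow(k, 2))), Add(8, k)))
Mul(Function('t')(Function('p')(Mul(Add(4, 1), Pow(Add(-2, -1), -1)), 6)), 155) = Mul(Add(32, Mul(2, Pow(0, 3)), Mul(4, 0), Mul(16, Pow(0, 2))), 155) = Mul(Add(32, Mul(2, 0), 0, Mul(16, 0)), 155) = Mul(Add(32, 0, 0, 0), 155) = Mul(32, 155) = 4960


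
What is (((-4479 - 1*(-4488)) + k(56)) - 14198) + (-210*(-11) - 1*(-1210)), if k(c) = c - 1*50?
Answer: -10663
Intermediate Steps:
k(c) = -50 + c (k(c) = c - 50 = -50 + c)
(((-4479 - 1*(-4488)) + k(56)) - 14198) + (-210*(-11) - 1*(-1210)) = (((-4479 - 1*(-4488)) + (-50 + 56)) - 14198) + (-210*(-11) - 1*(-1210)) = (((-4479 + 4488) + 6) - 14198) + (2310 + 1210) = ((9 + 6) - 14198) + 3520 = (15 - 14198) + 3520 = -14183 + 3520 = -10663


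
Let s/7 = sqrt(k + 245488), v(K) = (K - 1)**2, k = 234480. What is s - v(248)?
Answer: -61009 + 28*sqrt(29998) ≈ -56159.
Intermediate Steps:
v(K) = (-1 + K)**2
s = 28*sqrt(29998) (s = 7*sqrt(234480 + 245488) = 7*sqrt(479968) = 7*(4*sqrt(29998)) = 28*sqrt(29998) ≈ 4849.6)
s - v(248) = 28*sqrt(29998) - (-1 + 248)**2 = 28*sqrt(29998) - 1*247**2 = 28*sqrt(29998) - 1*61009 = 28*sqrt(29998) - 61009 = -61009 + 28*sqrt(29998)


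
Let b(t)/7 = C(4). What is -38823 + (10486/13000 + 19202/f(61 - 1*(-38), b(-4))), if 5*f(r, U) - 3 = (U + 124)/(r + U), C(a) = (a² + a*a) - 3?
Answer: -122672838881/8014500 ≈ -15306.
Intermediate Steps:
C(a) = -3 + 2*a² (C(a) = (a² + a²) - 3 = 2*a² - 3 = -3 + 2*a²)
b(t) = 203 (b(t) = 7*(-3 + 2*4²) = 7*(-3 + 2*16) = 7*(-3 + 32) = 7*29 = 203)
f(r, U) = ⅗ + (124 + U)/(5*(U + r)) (f(r, U) = ⅗ + ((U + 124)/(r + U))/5 = ⅗ + ((124 + U)/(U + r))/5 = ⅗ + (124 + U)/(5*(U + r)))
-38823 + (10486/13000 + 19202/f(61 - 1*(-38), b(-4))) = -38823 + (10486/13000 + 19202/(((124 + 3*(61 - 1*(-38)) + 4*203)/(5*(203 + (61 - 1*(-38))))))) = -38823 + (10486*(1/13000) + 19202/(((124 + 3*(61 + 38) + 812)/(5*(203 + (61 + 38)))))) = -38823 + (5243/6500 + 19202/(((124 + 3*99 + 812)/(5*(203 + 99))))) = -38823 + (5243/6500 + 19202/(((⅕)*(124 + 297 + 812)/302))) = -38823 + (5243/6500 + 19202/(((⅕)*(1/302)*1233))) = -38823 + (5243/6500 + 19202/(1233/1510)) = -38823 + (5243/6500 + 19202*(1510/1233)) = -38823 + (5243/6500 + 28995020/1233) = -38823 + 188474094619/8014500 = -122672838881/8014500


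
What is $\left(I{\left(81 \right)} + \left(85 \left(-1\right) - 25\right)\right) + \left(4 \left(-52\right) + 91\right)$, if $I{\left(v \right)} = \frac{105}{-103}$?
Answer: $- \frac{23486}{103} \approx -228.02$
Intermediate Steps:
$I{\left(v \right)} = - \frac{105}{103}$ ($I{\left(v \right)} = 105 \left(- \frac{1}{103}\right) = - \frac{105}{103}$)
$\left(I{\left(81 \right)} + \left(85 \left(-1\right) - 25\right)\right) + \left(4 \left(-52\right) + 91\right) = \left(- \frac{105}{103} + \left(85 \left(-1\right) - 25\right)\right) + \left(4 \left(-52\right) + 91\right) = \left(- \frac{105}{103} - 110\right) + \left(-208 + 91\right) = \left(- \frac{105}{103} - 110\right) - 117 = - \frac{11435}{103} - 117 = - \frac{23486}{103}$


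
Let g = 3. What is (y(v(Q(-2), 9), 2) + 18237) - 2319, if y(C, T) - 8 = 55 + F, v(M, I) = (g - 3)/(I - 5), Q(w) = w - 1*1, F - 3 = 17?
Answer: 16001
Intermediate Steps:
F = 20 (F = 3 + 17 = 20)
Q(w) = -1 + w (Q(w) = w - 1 = -1 + w)
v(M, I) = 0 (v(M, I) = (3 - 3)/(I - 5) = 0/(-5 + I) = 0)
y(C, T) = 83 (y(C, T) = 8 + (55 + 20) = 8 + 75 = 83)
(y(v(Q(-2), 9), 2) + 18237) - 2319 = (83 + 18237) - 2319 = 18320 - 2319 = 16001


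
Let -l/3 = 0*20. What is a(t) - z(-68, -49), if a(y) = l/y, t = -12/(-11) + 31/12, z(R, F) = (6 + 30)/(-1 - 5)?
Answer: 6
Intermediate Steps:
z(R, F) = -6 (z(R, F) = 36/(-6) = 36*(-1/6) = -6)
t = 485/132 (t = -12*(-1/11) + 31*(1/12) = 12/11 + 31/12 = 485/132 ≈ 3.6742)
l = 0 (l = -0*20 = -3*0 = 0)
a(y) = 0 (a(y) = 0/y = 0)
a(t) - z(-68, -49) = 0 - 1*(-6) = 0 + 6 = 6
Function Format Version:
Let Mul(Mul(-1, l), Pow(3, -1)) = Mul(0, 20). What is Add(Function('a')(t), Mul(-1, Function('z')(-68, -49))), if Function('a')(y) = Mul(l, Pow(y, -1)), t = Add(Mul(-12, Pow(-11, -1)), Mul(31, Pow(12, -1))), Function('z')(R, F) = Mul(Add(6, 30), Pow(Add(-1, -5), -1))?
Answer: 6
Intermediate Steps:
Function('z')(R, F) = -6 (Function('z')(R, F) = Mul(36, Pow(-6, -1)) = Mul(36, Rational(-1, 6)) = -6)
t = Rational(485, 132) (t = Add(Mul(-12, Rational(-1, 11)), Mul(31, Rational(1, 12))) = Add(Rational(12, 11), Rational(31, 12)) = Rational(485, 132) ≈ 3.6742)
l = 0 (l = Mul(-3, Mul(0, 20)) = Mul(-3, 0) = 0)
Function('a')(y) = 0 (Function('a')(y) = Mul(0, Pow(y, -1)) = 0)
Add(Function('a')(t), Mul(-1, Function('z')(-68, -49))) = Add(0, Mul(-1, -6)) = Add(0, 6) = 6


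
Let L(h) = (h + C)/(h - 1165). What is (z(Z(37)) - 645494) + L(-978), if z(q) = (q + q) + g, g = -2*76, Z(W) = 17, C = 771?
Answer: -1383546309/2143 ≈ -6.4561e+5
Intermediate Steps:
L(h) = (771 + h)/(-1165 + h) (L(h) = (h + 771)/(h - 1165) = (771 + h)/(-1165 + h))
g = -152
z(q) = -152 + 2*q (z(q) = (q + q) - 152 = 2*q - 152 = -152 + 2*q)
(z(Z(37)) - 645494) + L(-978) = ((-152 + 2*17) - 645494) + (771 - 978)/(-1165 - 978) = ((-152 + 34) - 645494) - 207/(-2143) = (-118 - 645494) - 1/2143*(-207) = -645612 + 207/2143 = -1383546309/2143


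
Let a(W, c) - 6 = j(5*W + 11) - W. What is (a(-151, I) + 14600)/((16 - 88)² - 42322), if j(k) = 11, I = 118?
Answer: -7384/18569 ≈ -0.39765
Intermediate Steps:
a(W, c) = 17 - W (a(W, c) = 6 + (11 - W) = 17 - W)
(a(-151, I) + 14600)/((16 - 88)² - 42322) = ((17 - 1*(-151)) + 14600)/((16 - 88)² - 42322) = ((17 + 151) + 14600)/((-72)² - 42322) = (168 + 14600)/(5184 - 42322) = 14768/(-37138) = 14768*(-1/37138) = -7384/18569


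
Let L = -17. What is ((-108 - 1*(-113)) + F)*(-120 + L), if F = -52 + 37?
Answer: 1370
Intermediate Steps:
F = -15
((-108 - 1*(-113)) + F)*(-120 + L) = ((-108 - 1*(-113)) - 15)*(-120 - 17) = ((-108 + 113) - 15)*(-137) = (5 - 15)*(-137) = -10*(-137) = 1370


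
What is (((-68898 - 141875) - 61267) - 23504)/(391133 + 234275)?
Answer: -36943/78176 ≈ -0.47256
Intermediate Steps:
(((-68898 - 141875) - 61267) - 23504)/(391133 + 234275) = ((-210773 - 61267) - 23504)/625408 = (-272040 - 23504)*(1/625408) = -295544*1/625408 = -36943/78176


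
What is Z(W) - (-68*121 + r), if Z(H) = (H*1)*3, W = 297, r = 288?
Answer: 8831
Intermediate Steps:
Z(H) = 3*H (Z(H) = H*3 = 3*H)
Z(W) - (-68*121 + r) = 3*297 - (-68*121 + 288) = 891 - (-8228 + 288) = 891 - 1*(-7940) = 891 + 7940 = 8831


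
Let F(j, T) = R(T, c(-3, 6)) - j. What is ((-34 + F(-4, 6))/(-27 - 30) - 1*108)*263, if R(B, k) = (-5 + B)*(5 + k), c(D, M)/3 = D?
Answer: -1610086/57 ≈ -28247.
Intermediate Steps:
c(D, M) = 3*D
F(j, T) = 20 - j - 4*T (F(j, T) = (-25 - 15*(-3) + 5*T + T*(3*(-3))) - j = (-25 - 5*(-9) + 5*T + T*(-9)) - j = (-25 + 45 + 5*T - 9*T) - j = (20 - 4*T) - j = 20 - j - 4*T)
((-34 + F(-4, 6))/(-27 - 30) - 1*108)*263 = ((-34 + (20 - 1*(-4) - 4*6))/(-27 - 30) - 1*108)*263 = ((-34 + (20 + 4 - 24))/(-57) - 108)*263 = ((-34 + 0)*(-1/57) - 108)*263 = (-34*(-1/57) - 108)*263 = (34/57 - 108)*263 = -6122/57*263 = -1610086/57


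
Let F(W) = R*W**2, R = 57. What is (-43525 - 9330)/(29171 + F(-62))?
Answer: -1705/8009 ≈ -0.21289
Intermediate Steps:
F(W) = 57*W**2
(-43525 - 9330)/(29171 + F(-62)) = (-43525 - 9330)/(29171 + 57*(-62)**2) = -52855/(29171 + 57*3844) = -52855/(29171 + 219108) = -52855/248279 = -52855*1/248279 = -1705/8009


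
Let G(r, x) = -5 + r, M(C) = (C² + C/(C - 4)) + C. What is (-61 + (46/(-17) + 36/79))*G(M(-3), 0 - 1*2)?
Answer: -121350/1343 ≈ -90.357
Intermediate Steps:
M(C) = C + C² + C/(-4 + C) (M(C) = (C² + C/(-4 + C)) + C = C + C² + C/(-4 + C))
(-61 + (46/(-17) + 36/79))*G(M(-3), 0 - 1*2) = (-61 + (46/(-17) + 36/79))*(-5 - 3*(-3 + (-3)² - 3*(-3))/(-4 - 3)) = (-61 + (46*(-1/17) + 36*(1/79)))*(-5 - 3*(-3 + 9 + 9)/(-7)) = (-61 + (-46/17 + 36/79))*(-5 - 3*(-⅐)*15) = (-61 - 3022/1343)*(-5 + 45/7) = -84945/1343*10/7 = -121350/1343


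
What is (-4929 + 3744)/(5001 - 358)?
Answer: -1185/4643 ≈ -0.25522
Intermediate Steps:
(-4929 + 3744)/(5001 - 358) = -1185/4643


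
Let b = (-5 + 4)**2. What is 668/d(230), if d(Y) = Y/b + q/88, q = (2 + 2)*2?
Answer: 7348/2531 ≈ 2.9032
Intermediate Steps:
b = 1 (b = (-1)**2 = 1)
q = 8 (q = 4*2 = 8)
d(Y) = 1/11 + Y (d(Y) = Y/1 + 8/88 = Y*1 + 8*(1/88) = Y + 1/11 = 1/11 + Y)
668/d(230) = 668/(1/11 + 230) = 668/(2531/11) = 668*(11/2531) = 7348/2531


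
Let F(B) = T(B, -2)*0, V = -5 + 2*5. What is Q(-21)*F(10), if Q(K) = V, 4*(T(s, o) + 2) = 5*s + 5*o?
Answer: 0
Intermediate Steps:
T(s, o) = -2 + 5*o/4 + 5*s/4 (T(s, o) = -2 + (5*s + 5*o)/4 = -2 + (5*o + 5*s)/4 = -2 + (5*o/4 + 5*s/4) = -2 + 5*o/4 + 5*s/4)
V = 5 (V = -5 + 10 = 5)
Q(K) = 5
F(B) = 0 (F(B) = (-2 + (5/4)*(-2) + 5*B/4)*0 = (-2 - 5/2 + 5*B/4)*0 = (-9/2 + 5*B/4)*0 = 0)
Q(-21)*F(10) = 5*0 = 0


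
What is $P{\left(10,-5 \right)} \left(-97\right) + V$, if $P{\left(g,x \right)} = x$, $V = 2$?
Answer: $487$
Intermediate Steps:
$P{\left(10,-5 \right)} \left(-97\right) + V = \left(-5\right) \left(-97\right) + 2 = 485 + 2 = 487$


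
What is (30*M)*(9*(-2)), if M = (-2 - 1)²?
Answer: -4860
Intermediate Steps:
M = 9 (M = (-3)² = 9)
(30*M)*(9*(-2)) = (30*9)*(9*(-2)) = 270*(-18) = -4860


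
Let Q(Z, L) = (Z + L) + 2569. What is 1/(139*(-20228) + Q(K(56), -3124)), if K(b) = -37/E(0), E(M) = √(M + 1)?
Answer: -1/2812284 ≈ -3.5558e-7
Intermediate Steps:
E(M) = √(1 + M)
K(b) = -37 (K(b) = -37/√(1 + 0) = -37/(√1) = -37/1 = -37*1 = -37)
Q(Z, L) = 2569 + L + Z (Q(Z, L) = (L + Z) + 2569 = 2569 + L + Z)
1/(139*(-20228) + Q(K(56), -3124)) = 1/(139*(-20228) + (2569 - 3124 - 37)) = 1/(-2811692 - 592) = 1/(-2812284) = -1/2812284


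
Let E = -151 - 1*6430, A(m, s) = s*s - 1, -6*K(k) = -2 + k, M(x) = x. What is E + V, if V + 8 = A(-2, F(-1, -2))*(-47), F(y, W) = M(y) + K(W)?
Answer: -58925/9 ≈ -6547.2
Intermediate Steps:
K(k) = ⅓ - k/6 (K(k) = -(-2 + k)/6 = ⅓ - k/6)
F(y, W) = ⅓ + y - W/6 (F(y, W) = y + (⅓ - W/6) = ⅓ + y - W/6)
A(m, s) = -1 + s² (A(m, s) = s² - 1 = -1 + s²)
E = -6581 (E = -151 - 6430 = -6581)
V = 304/9 (V = -8 + (-1 + (⅓ - 1 - ⅙*(-2))²)*(-47) = -8 + (-1 + (⅓ - 1 + ⅓)²)*(-47) = -8 + (-1 + (-⅓)²)*(-47) = -8 + (-1 + ⅑)*(-47) = -8 - 8/9*(-47) = -8 + 376/9 = 304/9 ≈ 33.778)
E + V = -6581 + 304/9 = -58925/9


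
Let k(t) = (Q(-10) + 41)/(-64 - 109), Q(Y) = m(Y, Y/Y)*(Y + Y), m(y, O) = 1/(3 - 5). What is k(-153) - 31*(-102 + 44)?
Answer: 311003/173 ≈ 1797.7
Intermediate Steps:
m(y, O) = -½ (m(y, O) = 1/(-2) = -½)
Q(Y) = -Y (Q(Y) = -(Y + Y)/2 = -Y)
k(t) = -51/173 (k(t) = (-1*(-10) + 41)/(-64 - 109) = (10 + 41)/(-173) = 51*(-1/173) = -51/173)
k(-153) - 31*(-102 + 44) = -51/173 - 31*(-102 + 44) = -51/173 - 31*(-58) = -51/173 + 1798 = 311003/173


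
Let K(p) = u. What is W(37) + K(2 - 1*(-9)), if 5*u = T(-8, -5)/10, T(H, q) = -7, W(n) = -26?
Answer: -1307/50 ≈ -26.140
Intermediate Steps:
u = -7/50 (u = (-7/10)/5 = (-7*⅒)/5 = (⅕)*(-7/10) = -7/50 ≈ -0.14000)
K(p) = -7/50
W(37) + K(2 - 1*(-9)) = -26 - 7/50 = -1307/50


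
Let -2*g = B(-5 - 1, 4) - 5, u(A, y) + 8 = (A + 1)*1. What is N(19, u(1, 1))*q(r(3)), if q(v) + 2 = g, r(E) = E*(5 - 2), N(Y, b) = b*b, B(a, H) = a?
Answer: 126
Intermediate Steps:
u(A, y) = -7 + A (u(A, y) = -8 + (A + 1)*1 = -8 + (1 + A)*1 = -8 + (1 + A) = -7 + A)
N(Y, b) = b**2
r(E) = 3*E (r(E) = E*3 = 3*E)
g = 11/2 (g = -((-5 - 1) - 5)/2 = -(-6 - 5)/2 = -1/2*(-11) = 11/2 ≈ 5.5000)
q(v) = 7/2 (q(v) = -2 + 11/2 = 7/2)
N(19, u(1, 1))*q(r(3)) = (-7 + 1)**2*(7/2) = (-6)**2*(7/2) = 36*(7/2) = 126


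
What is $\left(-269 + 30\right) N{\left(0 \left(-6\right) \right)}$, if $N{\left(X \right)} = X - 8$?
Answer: $1912$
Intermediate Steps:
$N{\left(X \right)} = -8 + X$ ($N{\left(X \right)} = X - 8 = -8 + X$)
$\left(-269 + 30\right) N{\left(0 \left(-6\right) \right)} = \left(-269 + 30\right) \left(-8 + 0 \left(-6\right)\right) = - 239 \left(-8 + 0\right) = \left(-239\right) \left(-8\right) = 1912$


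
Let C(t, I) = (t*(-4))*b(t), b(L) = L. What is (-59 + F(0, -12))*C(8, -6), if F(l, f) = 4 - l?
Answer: 14080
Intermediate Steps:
C(t, I) = -4*t² (C(t, I) = (t*(-4))*t = (-4*t)*t = -4*t²)
(-59 + F(0, -12))*C(8, -6) = (-59 + (4 - 1*0))*(-4*8²) = (-59 + (4 + 0))*(-4*64) = (-59 + 4)*(-256) = -55*(-256) = 14080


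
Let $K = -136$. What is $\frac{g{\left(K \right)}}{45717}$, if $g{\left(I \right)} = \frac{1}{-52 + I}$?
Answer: $- \frac{1}{8594796} \approx -1.1635 \cdot 10^{-7}$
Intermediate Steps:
$\frac{g{\left(K \right)}}{45717} = \frac{1}{\left(-52 - 136\right) 45717} = \frac{1}{-188} \cdot \frac{1}{45717} = \left(- \frac{1}{188}\right) \frac{1}{45717} = - \frac{1}{8594796}$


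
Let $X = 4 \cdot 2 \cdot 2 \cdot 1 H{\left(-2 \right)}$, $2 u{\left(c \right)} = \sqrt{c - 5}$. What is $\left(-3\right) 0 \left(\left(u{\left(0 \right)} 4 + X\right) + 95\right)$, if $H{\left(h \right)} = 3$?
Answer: $0$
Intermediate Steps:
$u{\left(c \right)} = \frac{\sqrt{-5 + c}}{2}$ ($u{\left(c \right)} = \frac{\sqrt{c - 5}}{2} = \frac{\sqrt{-5 + c}}{2}$)
$X = 48$ ($X = 4 \cdot 2 \cdot 2 \cdot 1 \cdot 3 = 4 \cdot 4 \cdot 1 \cdot 3 = 16 \cdot 1 \cdot 3 = 16 \cdot 3 = 48$)
$\left(-3\right) 0 \left(\left(u{\left(0 \right)} 4 + X\right) + 95\right) = \left(-3\right) 0 \left(\left(\frac{\sqrt{-5 + 0}}{2} \cdot 4 + 48\right) + 95\right) = 0 \left(\left(\frac{\sqrt{-5}}{2} \cdot 4 + 48\right) + 95\right) = 0 \left(\left(\frac{i \sqrt{5}}{2} \cdot 4 + 48\right) + 95\right) = 0 \left(\left(2 i \sqrt{5} + 48\right) + 95\right) = 0 \left(\left(48 + 2 i \sqrt{5}\right) + 95\right) = 0 \left(143 + 2 i \sqrt{5}\right) = 0$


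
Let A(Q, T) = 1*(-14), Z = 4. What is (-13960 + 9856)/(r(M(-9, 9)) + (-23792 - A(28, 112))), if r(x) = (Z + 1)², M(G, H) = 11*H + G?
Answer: 4104/23753 ≈ 0.17278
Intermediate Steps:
M(G, H) = G + 11*H
A(Q, T) = -14
r(x) = 25 (r(x) = (4 + 1)² = 5² = 25)
(-13960 + 9856)/(r(M(-9, 9)) + (-23792 - A(28, 112))) = (-13960 + 9856)/(25 + (-23792 - 1*(-14))) = -4104/(25 + (-23792 + 14)) = -4104/(25 - 23778) = -4104/(-23753) = -4104*(-1/23753) = 4104/23753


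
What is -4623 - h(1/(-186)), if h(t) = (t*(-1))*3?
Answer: -286627/62 ≈ -4623.0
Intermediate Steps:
h(t) = -3*t (h(t) = -t*3 = -3*t)
-4623 - h(1/(-186)) = -4623 - (-3)/(-186) = -4623 - (-3)*(-1)/186 = -4623 - 1*1/62 = -4623 - 1/62 = -286627/62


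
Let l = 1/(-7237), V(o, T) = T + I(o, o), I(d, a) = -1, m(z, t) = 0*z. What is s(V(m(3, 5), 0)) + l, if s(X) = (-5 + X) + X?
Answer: -50660/7237 ≈ -7.0001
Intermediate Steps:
m(z, t) = 0
V(o, T) = -1 + T (V(o, T) = T - 1 = -1 + T)
s(X) = -5 + 2*X
l = -1/7237 ≈ -0.00013818
s(V(m(3, 5), 0)) + l = (-5 + 2*(-1 + 0)) - 1/7237 = (-5 + 2*(-1)) - 1/7237 = (-5 - 2) - 1/7237 = -7 - 1/7237 = -50660/7237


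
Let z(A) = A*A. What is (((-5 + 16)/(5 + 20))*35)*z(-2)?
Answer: 308/5 ≈ 61.600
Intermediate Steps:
z(A) = A²
(((-5 + 16)/(5 + 20))*35)*z(-2) = (((-5 + 16)/(5 + 20))*35)*(-2)² = ((11/25)*35)*4 = (77/5)*4 = 308/5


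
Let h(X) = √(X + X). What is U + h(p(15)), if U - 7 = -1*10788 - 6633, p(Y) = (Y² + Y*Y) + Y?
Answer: -17414 + √930 ≈ -17384.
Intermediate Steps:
p(Y) = Y + 2*Y² (p(Y) = (Y² + Y²) + Y = 2*Y² + Y = Y + 2*Y²)
h(X) = √2*√X (h(X) = √(2*X) = √2*√X)
U = -17414 (U = 7 + (-1*10788 - 6633) = 7 + (-10788 - 6633) = 7 - 17421 = -17414)
U + h(p(15)) = -17414 + √2*√(15*(1 + 2*15)) = -17414 + √2*√(15*(1 + 30)) = -17414 + √2*√(15*31) = -17414 + √2*√465 = -17414 + √930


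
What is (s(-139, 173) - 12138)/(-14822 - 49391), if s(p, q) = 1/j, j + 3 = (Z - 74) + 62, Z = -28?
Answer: 521935/2761159 ≈ 0.18903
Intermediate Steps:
j = -43 (j = -3 + ((-28 - 74) + 62) = -3 + (-102 + 62) = -3 - 40 = -43)
s(p, q) = -1/43 (s(p, q) = 1/(-43) = -1/43)
(s(-139, 173) - 12138)/(-14822 - 49391) = (-1/43 - 12138)/(-14822 - 49391) = -521935/43/(-64213) = -521935/43*(-1/64213) = 521935/2761159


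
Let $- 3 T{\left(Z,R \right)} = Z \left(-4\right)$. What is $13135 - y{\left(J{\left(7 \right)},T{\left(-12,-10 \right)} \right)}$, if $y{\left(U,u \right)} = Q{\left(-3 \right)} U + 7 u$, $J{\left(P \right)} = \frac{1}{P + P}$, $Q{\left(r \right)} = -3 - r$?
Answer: $13247$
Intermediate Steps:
$J{\left(P \right)} = \frac{1}{2 P}$
$T{\left(Z,R \right)} = \frac{4 Z}{3}$ ($T{\left(Z,R \right)} = - \frac{Z \left(-4\right)}{3} = - \frac{\left(-4\right) Z}{3} = \frac{4 Z}{3}$)
$y{\left(U,u \right)} = 7 u$ ($y{\left(U,u \right)} = \left(-3 - -3\right) U + 7 u = \left(-3 + 3\right) U + 7 u = 0 U + 7 u = 0 + 7 u = 7 u$)
$13135 - y{\left(J{\left(7 \right)},T{\left(-12,-10 \right)} \right)} = 13135 - 7 \cdot \frac{4}{3} \left(-12\right) = 13135 - 7 \left(-16\right) = 13135 - -112 = 13135 + 112 = 13247$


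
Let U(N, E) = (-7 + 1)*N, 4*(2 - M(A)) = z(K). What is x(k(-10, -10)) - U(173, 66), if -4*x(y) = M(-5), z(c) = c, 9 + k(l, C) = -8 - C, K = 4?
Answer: 4151/4 ≈ 1037.8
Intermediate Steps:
k(l, C) = -17 - C (k(l, C) = -9 + (-8 - C) = -17 - C)
M(A) = 1 (M(A) = 2 - ¼*4 = 2 - 1 = 1)
U(N, E) = -6*N
x(y) = -¼ (x(y) = -¼*1 = -¼)
x(k(-10, -10)) - U(173, 66) = -¼ - (-6)*173 = -¼ - 1*(-1038) = -¼ + 1038 = 4151/4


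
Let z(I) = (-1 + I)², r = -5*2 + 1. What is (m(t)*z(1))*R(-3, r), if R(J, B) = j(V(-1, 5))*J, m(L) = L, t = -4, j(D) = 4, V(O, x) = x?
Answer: 0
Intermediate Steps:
r = -9 (r = -10 + 1 = -9)
R(J, B) = 4*J
(m(t)*z(1))*R(-3, r) = (-4*(-1 + 1)²)*(4*(-3)) = -4*0²*(-12) = -4*0*(-12) = 0*(-12) = 0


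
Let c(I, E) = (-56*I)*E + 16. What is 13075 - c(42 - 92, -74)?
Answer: 220259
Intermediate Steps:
c(I, E) = 16 - 56*E*I (c(I, E) = -56*E*I + 16 = 16 - 56*E*I)
13075 - c(42 - 92, -74) = 13075 - (16 - 56*(-74)*(42 - 92)) = 13075 - (16 - 56*(-74)*(-50)) = 13075 - (16 - 207200) = 13075 - 1*(-207184) = 13075 + 207184 = 220259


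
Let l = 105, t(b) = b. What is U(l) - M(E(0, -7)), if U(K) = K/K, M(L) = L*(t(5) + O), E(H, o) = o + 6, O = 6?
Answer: 12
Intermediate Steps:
E(H, o) = 6 + o
M(L) = 11*L (M(L) = L*(5 + 6) = L*11 = 11*L)
U(K) = 1
U(l) - M(E(0, -7)) = 1 - 11*(6 - 7) = 1 - 11*(-1) = 1 - 1*(-11) = 1 + 11 = 12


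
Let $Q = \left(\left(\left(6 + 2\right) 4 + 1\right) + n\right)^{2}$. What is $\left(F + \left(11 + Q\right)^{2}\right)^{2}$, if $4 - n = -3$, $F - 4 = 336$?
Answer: $6737456026921$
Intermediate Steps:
$F = 340$ ($F = 4 + 336 = 340$)
$n = 7$ ($n = 4 - -3 = 4 + 3 = 7$)
$Q = 1600$ ($Q = \left(\left(\left(6 + 2\right) 4 + 1\right) + 7\right)^{2} = \left(\left(8 \cdot 4 + 1\right) + 7\right)^{2} = \left(\left(32 + 1\right) + 7\right)^{2} = \left(33 + 7\right)^{2} = 40^{2} = 1600$)
$\left(F + \left(11 + Q\right)^{2}\right)^{2} = \left(340 + \left(11 + 1600\right)^{2}\right)^{2} = \left(340 + 1611^{2}\right)^{2} = \left(340 + 2595321\right)^{2} = 2595661^{2} = 6737456026921$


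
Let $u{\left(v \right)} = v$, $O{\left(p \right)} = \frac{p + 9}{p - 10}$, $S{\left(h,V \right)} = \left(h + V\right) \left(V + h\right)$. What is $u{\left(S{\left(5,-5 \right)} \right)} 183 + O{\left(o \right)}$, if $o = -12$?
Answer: $\frac{3}{22} \approx 0.13636$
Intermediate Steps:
$S{\left(h,V \right)} = \left(V + h\right)^{2}$ ($S{\left(h,V \right)} = \left(V + h\right) \left(V + h\right) = \left(V + h\right)^{2}$)
$O{\left(p \right)} = \frac{9 + p}{-10 + p}$
$u{\left(S{\left(5,-5 \right)} \right)} 183 + O{\left(o \right)} = \left(-5 + 5\right)^{2} \cdot 183 + \frac{9 - 12}{-10 - 12} = 0^{2} \cdot 183 + \frac{1}{-22} \left(-3\right) = 0 \cdot 183 - - \frac{3}{22} = 0 + \frac{3}{22} = \frac{3}{22}$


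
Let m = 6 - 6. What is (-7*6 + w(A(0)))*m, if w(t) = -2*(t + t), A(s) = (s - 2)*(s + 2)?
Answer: 0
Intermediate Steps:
A(s) = (-2 + s)*(2 + s)
m = 0
w(t) = -4*t
(-7*6 + w(A(0)))*m = (-7*6 - 4*(-4 + 0**2))*0 = (-42 - 4*(-4 + 0))*0 = (-42 - 4*(-4))*0 = (-42 + 16)*0 = -26*0 = 0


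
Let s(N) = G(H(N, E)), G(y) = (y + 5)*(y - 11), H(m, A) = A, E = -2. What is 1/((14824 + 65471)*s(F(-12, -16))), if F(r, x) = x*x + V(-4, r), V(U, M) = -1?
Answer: -1/3131505 ≈ -3.1934e-7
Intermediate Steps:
G(y) = (-11 + y)*(5 + y) (G(y) = (5 + y)*(-11 + y) = (-11 + y)*(5 + y))
F(r, x) = -1 + x² (F(r, x) = x*x - 1 = x² - 1 = -1 + x²)
s(N) = -39 (s(N) = -55 + (-2)² - 6*(-2) = -55 + 4 + 12 = -39)
1/((14824 + 65471)*s(F(-12, -16))) = 1/((14824 + 65471)*(-39)) = -1/39/80295 = (1/80295)*(-1/39) = -1/3131505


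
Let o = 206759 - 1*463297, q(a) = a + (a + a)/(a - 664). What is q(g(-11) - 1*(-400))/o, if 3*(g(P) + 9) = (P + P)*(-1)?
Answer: -945245/613382358 ≈ -0.0015410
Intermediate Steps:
g(P) = -9 - 2*P/3 (g(P) = -9 + ((P + P)*(-1))/3 = -9 + ((2*P)*(-1))/3 = -9 + (-2*P)/3 = -9 - 2*P/3)
q(a) = a + 2*a/(-664 + a) (q(a) = a + (2*a)/(-664 + a) = a + 2*a/(-664 + a))
o = -256538 (o = 206759 - 463297 = -256538)
q(g(-11) - 1*(-400))/o = (((-9 - ⅔*(-11)) - 1*(-400))*(-662 + ((-9 - ⅔*(-11)) - 1*(-400)))/(-664 + ((-9 - ⅔*(-11)) - 1*(-400))))/(-256538) = (((-9 + 22/3) + 400)*(-662 + ((-9 + 22/3) + 400))/(-664 + ((-9 + 22/3) + 400)))*(-1/256538) = ((-5/3 + 400)*(-662 + (-5/3 + 400))/(-664 + (-5/3 + 400)))*(-1/256538) = (1195*(-662 + 1195/3)/(3*(-664 + 1195/3)))*(-1/256538) = ((1195/3)*(-791/3)/(-797/3))*(-1/256538) = ((1195/3)*(-3/797)*(-791/3))*(-1/256538) = (945245/2391)*(-1/256538) = -945245/613382358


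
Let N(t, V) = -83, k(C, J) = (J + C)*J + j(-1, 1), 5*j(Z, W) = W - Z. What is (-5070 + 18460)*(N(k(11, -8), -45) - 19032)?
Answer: -255949850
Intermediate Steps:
j(Z, W) = -Z/5 + W/5 (j(Z, W) = (W - Z)/5 = -Z/5 + W/5)
k(C, J) = 2/5 + J*(C + J) (k(C, J) = (J + C)*J + (-1/5*(-1) + (1/5)*1) = (C + J)*J + (1/5 + 1/5) = J*(C + J) + 2/5 = 2/5 + J*(C + J))
(-5070 + 18460)*(N(k(11, -8), -45) - 19032) = (-5070 + 18460)*(-83 - 19032) = 13390*(-19115) = -255949850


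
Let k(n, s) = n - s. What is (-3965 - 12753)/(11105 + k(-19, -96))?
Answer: -8359/5591 ≈ -1.4951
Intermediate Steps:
(-3965 - 12753)/(11105 + k(-19, -96)) = (-3965 - 12753)/(11105 + (-19 - 1*(-96))) = -16718/(11105 + (-19 + 96)) = -16718/(11105 + 77) = -16718/11182 = -16718*1/11182 = -8359/5591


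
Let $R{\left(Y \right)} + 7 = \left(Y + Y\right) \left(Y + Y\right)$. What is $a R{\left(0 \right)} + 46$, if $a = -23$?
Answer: $207$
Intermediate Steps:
$R{\left(Y \right)} = -7 + 4 Y^{2}$ ($R{\left(Y \right)} = -7 + \left(Y + Y\right) \left(Y + Y\right) = -7 + 2 Y 2 Y = -7 + 4 Y^{2}$)
$a R{\left(0 \right)} + 46 = - 23 \left(-7 + 4 \cdot 0^{2}\right) + 46 = - 23 \left(-7 + 4 \cdot 0\right) + 46 = - 23 \left(-7 + 0\right) + 46 = \left(-23\right) \left(-7\right) + 46 = 161 + 46 = 207$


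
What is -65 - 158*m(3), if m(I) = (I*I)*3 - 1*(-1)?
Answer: -4489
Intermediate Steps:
m(I) = 1 + 3*I² (m(I) = I²*3 + 1 = 3*I² + 1 = 1 + 3*I²)
-65 - 158*m(3) = -65 - 158*(1 + 3*3²) = -65 - 158*(1 + 3*9) = -65 - 158*(1 + 27) = -65 - 158*28 = -65 - 4424 = -4489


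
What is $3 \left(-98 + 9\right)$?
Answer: $-267$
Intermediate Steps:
$3 \left(-98 + 9\right) = 3 \left(-89\right) = -267$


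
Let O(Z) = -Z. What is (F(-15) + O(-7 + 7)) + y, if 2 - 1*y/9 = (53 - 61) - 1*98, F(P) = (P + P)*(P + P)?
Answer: 1872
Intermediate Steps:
F(P) = 4*P**2 (F(P) = (2*P)*(2*P) = 4*P**2)
y = 972 (y = 18 - 9*((53 - 61) - 1*98) = 18 - 9*(-8 - 98) = 18 - 9*(-106) = 18 + 954 = 972)
(F(-15) + O(-7 + 7)) + y = (4*(-15)**2 - (-7 + 7)) + 972 = (4*225 - 1*0) + 972 = (900 + 0) + 972 = 900 + 972 = 1872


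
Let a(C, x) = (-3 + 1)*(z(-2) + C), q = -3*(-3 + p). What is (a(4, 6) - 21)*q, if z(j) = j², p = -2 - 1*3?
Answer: -888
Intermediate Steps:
p = -5 (p = -2 - 3 = -5)
q = 24 (q = -3*(-3 - 5) = -3*(-8) = 24)
a(C, x) = -8 - 2*C (a(C, x) = (-3 + 1)*((-2)² + C) = -2*(4 + C) = -8 - 2*C)
(a(4, 6) - 21)*q = ((-8 - 2*4) - 21)*24 = ((-8 - 8) - 21)*24 = (-16 - 21)*24 = -37*24 = -888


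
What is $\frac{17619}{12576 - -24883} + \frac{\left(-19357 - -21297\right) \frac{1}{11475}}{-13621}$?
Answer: $\frac{550758841613}{1170975644505} \approx 0.47034$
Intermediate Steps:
$\frac{17619}{12576 - -24883} + \frac{\left(-19357 - -21297\right) \frac{1}{11475}}{-13621} = \frac{17619}{12576 + 24883} + \left(-19357 + 21297\right) \frac{1}{11475} \left(- \frac{1}{13621}\right) = \frac{17619}{37459} + 1940 \cdot \frac{1}{11475} \left(- \frac{1}{13621}\right) = 17619 \cdot \frac{1}{37459} + \frac{388}{2295} \left(- \frac{1}{13621}\right) = \frac{17619}{37459} - \frac{388}{31260195} = \frac{550758841613}{1170975644505}$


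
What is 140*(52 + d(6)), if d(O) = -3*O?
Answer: 4760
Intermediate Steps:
140*(52 + d(6)) = 140*(52 - 3*6) = 140*(52 - 18) = 140*34 = 4760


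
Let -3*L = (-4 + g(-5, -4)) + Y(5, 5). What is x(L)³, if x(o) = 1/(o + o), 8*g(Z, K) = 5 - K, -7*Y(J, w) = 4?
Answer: 592704/7189057 ≈ 0.082445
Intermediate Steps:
Y(J, w) = -4/7 (Y(J, w) = -⅐*4 = -4/7)
g(Z, K) = 5/8 - K/8 (g(Z, K) = (5 - K)/8 = 5/8 - K/8)
L = 193/168 (L = -((-4 + (5/8 - ⅛*(-4))) - 4/7)/3 = -((-4 + (5/8 + ½)) - 4/7)/3 = -((-4 + 9/8) - 4/7)/3 = -(-23/8 - 4/7)/3 = -⅓*(-193/56) = 193/168 ≈ 1.1488)
x(o) = 1/(2*o)
x(L)³ = (1/(2*(193/168)))³ = ((½)*(168/193))³ = (84/193)³ = 592704/7189057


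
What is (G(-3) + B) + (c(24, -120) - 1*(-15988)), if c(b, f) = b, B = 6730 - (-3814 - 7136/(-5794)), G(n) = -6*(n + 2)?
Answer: 76946546/2897 ≈ 26561.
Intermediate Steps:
G(n) = -12 - 6*n (G(n) = -6*(2 + n) = -12 - 6*n)
B = 30542400/2897 (B = 6730 - (-3814 - 7136*(-1/5794)) = 6730 - (-3814 + 3568/2897) = 6730 - 1*(-11045590/2897) = 6730 + 11045590/2897 = 30542400/2897 ≈ 10543.)
(G(-3) + B) + (c(24, -120) - 1*(-15988)) = ((-12 - 6*(-3)) + 30542400/2897) + (24 - 1*(-15988)) = ((-12 + 18) + 30542400/2897) + (24 + 15988) = (6 + 30542400/2897) + 16012 = 30559782/2897 + 16012 = 76946546/2897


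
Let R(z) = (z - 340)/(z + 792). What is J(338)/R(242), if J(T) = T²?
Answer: -59064148/49 ≈ -1.2054e+6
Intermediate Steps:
R(z) = (-340 + z)/(792 + z)
J(338)/R(242) = 338²/(((-340 + 242)/(792 + 242))) = 114244/((-98/1034)) = 114244/(((1/1034)*(-98))) = 114244/(-49/517) = 114244*(-517/49) = -59064148/49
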